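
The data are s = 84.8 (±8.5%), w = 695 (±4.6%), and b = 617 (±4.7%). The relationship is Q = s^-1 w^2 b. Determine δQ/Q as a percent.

13.4%

Q is a product of powers, so relative uncertainties combine in quadrature:
  (-1·δs/s)² = (-1×0.0850)² = 0.00723;  (2·δw/w)² = (2×0.0460)² = 0.00846;  (1·δb/b)² = (1×0.0470)² = 0.00221
δQ/Q = √(0.0179) = 0.134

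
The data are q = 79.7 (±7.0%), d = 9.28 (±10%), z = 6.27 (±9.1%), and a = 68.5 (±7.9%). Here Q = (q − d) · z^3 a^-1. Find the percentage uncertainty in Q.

29.5%

Let u = q − d = 70.4. δu = √(δq² + δd²) = √(31.1 + 0.861) = 5.66, so δu/u = 0.0803.
Q is then a monomial in u, z, a:
δQ/Q = √((δu/u)² + (3·δz/z)² + (-1·δa/a)²) = √(0.00645 + 0.0745 + 0.00624) = 0.295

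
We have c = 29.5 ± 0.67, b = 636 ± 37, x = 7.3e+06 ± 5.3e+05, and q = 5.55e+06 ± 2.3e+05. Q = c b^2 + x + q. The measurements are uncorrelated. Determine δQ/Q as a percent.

6.17%

Let p = c·b^2 = 1.19e+07. δp/p = √((1·δc/c)² + (2·δb/b)²) = √(0.000516 + 0.0135) = 0.119, so δp = 1.41e+06.
Q = p + x + q: δQ = √(δp² + δx² + δq²) = √(2e+12 + 2.81e+11 + 5.29e+10) = 1.53e+06
Q = 2.48e+07, so δQ/Q = 1.53e+06/2.48e+07 = 0.0617.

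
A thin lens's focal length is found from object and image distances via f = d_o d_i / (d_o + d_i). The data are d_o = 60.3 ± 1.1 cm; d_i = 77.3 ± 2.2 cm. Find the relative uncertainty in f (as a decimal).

0.0161

∂f/∂d_o = (d_i/(d_o+d_i))² = 0.316;  ∂f/∂d_i = (d_o/(d_o+d_i))² = 0.192
δf = √((∂f/∂d_o · δd_o)² + (∂f/∂d_i · δd_i)²) = √(0.121 + 0.179) = 0.547 cm
f = 33.9 cm, so δf/f = 0.547/33.9 = 0.0161.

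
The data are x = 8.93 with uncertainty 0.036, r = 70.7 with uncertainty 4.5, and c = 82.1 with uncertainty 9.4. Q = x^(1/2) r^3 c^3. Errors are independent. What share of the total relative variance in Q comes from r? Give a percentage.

23.6%

(δQ/Q)² = (½·δx/x)² + (3·δr/r)² + (3·δc/c)²
  x term: (0.5×0.00403)² = 4.06e-06
  r term: (3×0.0636)² = 0.0365
  c term: (3×0.114)² = 0.118
Total = 0.154. Share from r = 0.0365/0.154 = 0.236.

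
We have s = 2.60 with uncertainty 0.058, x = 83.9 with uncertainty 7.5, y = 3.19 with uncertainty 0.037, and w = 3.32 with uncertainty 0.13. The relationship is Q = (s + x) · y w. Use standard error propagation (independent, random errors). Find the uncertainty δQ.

87.8

Let u = s + x = 86.5. δu = √(δs² + δx²) = √(0.00336 + 56.2) = 7.50, so δu/u = 0.0867.
Q is then a monomial in u, y, w:
δQ/Q = √((δu/u)² + (1·δy/y)² + (1·δw/w)²) = √(0.00752 + 0.000135 + 0.00153) = 0.0958
Q = 916, so δQ = 0.0958 × 916 = 87.8.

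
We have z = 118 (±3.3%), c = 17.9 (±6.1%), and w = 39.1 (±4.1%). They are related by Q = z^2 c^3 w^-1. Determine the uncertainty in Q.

Products/powers → add relative errors in quadrature, weighted by exponent:
  (2·δz/z)² = (2×0.0330)² = 0.00436;  (3·δc/c)² = (3×0.0610)² = 0.0335;  (-1·δw/w)² = (-1×0.0410)² = 0.00168
δQ/Q = √(0.0395) = 0.199
Q = 2.04e+06, so δQ = 0.199 × 2.04e+06 = 4.06e+05.

4.06e+05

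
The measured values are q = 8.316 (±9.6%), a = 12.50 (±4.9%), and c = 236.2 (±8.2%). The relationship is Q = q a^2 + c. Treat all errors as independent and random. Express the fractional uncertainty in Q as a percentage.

Let p = q·a^2 = 1299. δp/p = √((1·δq/q)² + (2·δa/a)²) = √(0.00922 + 0.00960) = 0.137, so δp = 178.
Q = p + c: δQ = √(δp² + δc²) = √(31800 + 375) = 179
Q = 1536, so δQ/Q = 179/1536 = 0.117.

11.7%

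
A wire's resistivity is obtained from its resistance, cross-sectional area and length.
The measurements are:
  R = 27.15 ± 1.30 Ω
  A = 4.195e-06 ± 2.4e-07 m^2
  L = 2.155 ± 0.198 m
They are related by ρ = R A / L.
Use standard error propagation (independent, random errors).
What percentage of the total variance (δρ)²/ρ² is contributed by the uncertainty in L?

60.3%

(δρ/ρ)² = (1·δR/R)² + (1·δA/A)² + (-1·δL/L)²
  R term: (1×0.0479)² = 0.00229
  A term: (1×0.0572)² = 0.00327
  L term: (-1×0.0919)² = 0.00844
Total = 0.0140. Share from L = 0.00844/0.0140 = 0.603.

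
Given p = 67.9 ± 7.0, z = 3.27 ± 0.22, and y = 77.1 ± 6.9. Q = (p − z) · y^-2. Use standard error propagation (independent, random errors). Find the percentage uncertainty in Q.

Let u = p − z = 64.6. δu = √(δp² + δz²) = √(49.0 + 0.0484) = 7.00, so δu/u = 0.108.
Q is then a monomial in u, y:
δQ/Q = √((δu/u)² + (-2·δy/y)²) = √(0.0117 + 0.0320) = 0.209

20.9%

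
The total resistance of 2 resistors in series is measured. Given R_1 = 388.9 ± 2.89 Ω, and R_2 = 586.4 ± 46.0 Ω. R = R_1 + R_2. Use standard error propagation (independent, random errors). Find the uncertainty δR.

46.1 Ω

Each term contributes (cᵢ δxᵢ)² to (δR)²:
  (δR_1)² = 8.35;  (δR_2)² = 2120
δR = √(2120) = 46.1 Ω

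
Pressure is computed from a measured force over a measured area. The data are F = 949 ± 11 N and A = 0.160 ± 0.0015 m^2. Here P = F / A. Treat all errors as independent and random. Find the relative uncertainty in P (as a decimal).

0.0149

Since P is a product/quotient, work with relative uncertainties:
  (1·δF/F)² = (1×0.0116)² = 0.000134;  (-1·δA/A)² = (-1×0.00937)² = 8.79e-05
δP/P = √(0.000222) = 0.0149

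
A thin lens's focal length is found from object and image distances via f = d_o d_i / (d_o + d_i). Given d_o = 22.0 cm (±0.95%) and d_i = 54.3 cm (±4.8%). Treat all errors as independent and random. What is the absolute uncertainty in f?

0.241 cm

∂f/∂d_o = (d_i/(d_o+d_i))² = 0.506;  ∂f/∂d_i = (d_o/(d_o+d_i))² = 0.0831
δf = √((∂f/∂d_o · δd_o)² + (∂f/∂d_i · δd_i)²) = √(0.0112 + 0.0470) = 0.241 cm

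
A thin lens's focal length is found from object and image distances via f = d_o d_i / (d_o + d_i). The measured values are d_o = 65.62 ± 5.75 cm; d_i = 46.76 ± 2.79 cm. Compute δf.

∂f/∂d_o = (d_i/(d_o+d_i))² = 0.173;  ∂f/∂d_i = (d_o/(d_o+d_i))² = 0.341
δf = √((∂f/∂d_o · δd_o)² + (∂f/∂d_i · δd_i)²) = √(0.991 + 0.905) = 1.38 cm

1.38 cm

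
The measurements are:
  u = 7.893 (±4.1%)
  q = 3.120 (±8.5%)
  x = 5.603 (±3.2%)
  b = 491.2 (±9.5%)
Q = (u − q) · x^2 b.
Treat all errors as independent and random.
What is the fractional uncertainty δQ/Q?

Let w = u − q = 4.773. δw = √(δu² + δq²) = √(0.105 + 0.0703) = 0.418, so δw/w = 0.0877.
Q is then a monomial in w, x, b:
δQ/Q = √((δw/w)² + (2·δx/x)² + (1·δb/b)²) = √(0.00768 + 0.00410 + 0.00903) = 0.144

0.144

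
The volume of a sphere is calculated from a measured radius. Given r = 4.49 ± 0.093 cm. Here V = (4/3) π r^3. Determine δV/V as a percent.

V is a product of powers, so relative uncertainties combine in quadrature:
  (3·δr/r)² = (3×0.0207)² = 0.00386
δV/V = √(0.00386) = 0.0621

6.21%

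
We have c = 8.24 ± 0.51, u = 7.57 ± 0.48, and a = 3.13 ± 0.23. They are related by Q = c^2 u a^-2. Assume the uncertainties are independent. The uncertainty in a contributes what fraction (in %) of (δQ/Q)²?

52.8%

(δQ/Q)² = (2·δc/c)² + (1·δu/u)² + (-2·δa/a)²
  c term: (2×0.0619)² = 0.0153
  u term: (1×0.0634)² = 0.00402
  a term: (-2×0.0735)² = 0.0216
Total = 0.0409. Share from a = 0.0216/0.0409 = 0.528.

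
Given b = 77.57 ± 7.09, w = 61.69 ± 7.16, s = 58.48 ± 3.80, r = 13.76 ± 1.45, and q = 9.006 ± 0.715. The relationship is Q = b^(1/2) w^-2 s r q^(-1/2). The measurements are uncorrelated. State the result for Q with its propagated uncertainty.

Since Q is a product/quotient, work with relative uncertainties:
  (½·δb/b)² = (0.5×0.0914)² = 0.00209;  (-2·δw/w)² = (-2×0.116)² = 0.0539;  (1·δs/s)² = (1×0.0650)² = 0.00422;  (1·δr/r)² = (1×0.105)² = 0.0111;  (−½·δq/q)² = (-0.5×0.0794)² = 0.00158
δQ/Q = √(0.0729) = 0.270
Q = 0.6206, so δQ = 0.270 × 0.6206 = 0.168.

0.6206 ± 0.168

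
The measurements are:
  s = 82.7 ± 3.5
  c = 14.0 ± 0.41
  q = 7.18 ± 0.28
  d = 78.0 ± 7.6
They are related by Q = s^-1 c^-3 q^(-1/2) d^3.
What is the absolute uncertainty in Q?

Each factor contributes (exponent × relative error)² to (δQ/Q)²:
  (-1·δs/s)² = (-1×0.0423)² = 0.00179;  (-3·δc/c)² = (-3×0.0293)² = 0.00772;  (−½·δq/q)² = (-0.5×0.0390)² = 0.000380;  (3·δd/d)² = (3×0.0974)² = 0.0854
δQ/Q = √(0.0953) = 0.309
Q = 0.780, so δQ = 0.309 × 0.780 = 0.241.

0.241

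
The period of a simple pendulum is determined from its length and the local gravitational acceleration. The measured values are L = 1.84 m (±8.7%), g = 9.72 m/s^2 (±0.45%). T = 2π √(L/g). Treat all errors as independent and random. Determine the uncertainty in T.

0.119 s

Products/powers → add relative errors in quadrature, weighted by exponent:
  (½·δL/L)² = (0.5×0.0870)² = 0.00189;  (−½·δg/g)² = (-0.5×0.00450)² = 5.06e-06
δT/T = √(0.00190) = 0.0436
T = 2.73 s, so δT = 0.0436 × 2.73 = 0.119 s.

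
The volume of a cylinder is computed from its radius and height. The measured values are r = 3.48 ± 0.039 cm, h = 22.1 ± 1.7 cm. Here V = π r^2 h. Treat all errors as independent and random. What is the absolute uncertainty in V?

67.4 cm^3

Products/powers → add relative errors in quadrature, weighted by exponent:
  (2·δr/r)² = (2×0.0112)² = 0.000502;  (1·δh/h)² = (1×0.0769)² = 0.00592
δV/V = √(0.00642) = 0.0801
V = 841 cm^3, so δV = 0.0801 × 841 = 67.4 cm^3.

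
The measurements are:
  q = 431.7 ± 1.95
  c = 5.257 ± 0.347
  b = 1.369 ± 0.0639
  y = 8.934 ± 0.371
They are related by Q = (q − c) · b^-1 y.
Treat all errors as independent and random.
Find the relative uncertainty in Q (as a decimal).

0.0626

Let u = q − c = 426.4. δu = √(δq² + δc²) = √(3.80 + 0.120) = 1.98, so δu/u = 0.00464.
Q is then a monomial in u, b, y:
δQ/Q = √((δu/u)² + (-1·δb/b)² + (1·δy/y)²) = √(2.16e-05 + 0.00218 + 0.00172) = 0.0626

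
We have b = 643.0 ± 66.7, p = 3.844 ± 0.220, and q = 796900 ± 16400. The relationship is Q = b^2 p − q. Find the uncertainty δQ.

3.42e+05

Let w = b^2·p = 1.589e+06. δw/w = √((2·δb/b)² + (1·δp/p)²) = √(0.0430 + 0.00328) = 0.215, so δw = 3.42e+05.
Q = w − q: δQ = √(δw² + δq²) = √(1.17e+11 + 2.69e+08) = 3.42e+05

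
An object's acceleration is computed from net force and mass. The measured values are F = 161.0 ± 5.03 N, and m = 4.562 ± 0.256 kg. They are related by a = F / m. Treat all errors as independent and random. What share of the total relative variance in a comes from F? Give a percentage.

(δa/a)² = (1·δF/F)² + (-1·δm/m)²
  F term: (1×0.0312)² = 0.000976
  m term: (-1×0.0561)² = 0.00315
Total = 0.00413. Share from F = 0.000976/0.00413 = 0.237.

23.7%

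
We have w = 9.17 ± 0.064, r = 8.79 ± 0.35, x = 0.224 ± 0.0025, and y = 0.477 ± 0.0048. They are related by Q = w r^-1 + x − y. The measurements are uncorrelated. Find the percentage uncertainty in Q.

Let p = w·r^-1 = 1.04. δp/p = √((1·δw/w)² + (-1·δr/r)²) = √(4.87e-05 + 0.00159) = 0.0404, so δp = 0.0422.
Q = p + x − y: δQ = √(δp² + δx² + δy²) = √(0.00178 + 6.25e-06 + 2.3e-05) = 0.0425
Q = 0.790, so δQ/Q = 0.0425/0.790 = 0.0538.

5.38%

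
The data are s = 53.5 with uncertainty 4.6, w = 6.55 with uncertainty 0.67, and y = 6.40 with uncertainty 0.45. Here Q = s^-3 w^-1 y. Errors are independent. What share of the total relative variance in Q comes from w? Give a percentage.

(δQ/Q)² = (-3·δs/s)² + (-1·δw/w)² + (1·δy/y)²
  s term: (-3×0.0860)² = 0.0665
  w term: (-1×0.102)² = 0.0105
  y term: (1×0.0703)² = 0.00494
Total = 0.0819. Share from w = 0.0105/0.0819 = 0.128.

12.8%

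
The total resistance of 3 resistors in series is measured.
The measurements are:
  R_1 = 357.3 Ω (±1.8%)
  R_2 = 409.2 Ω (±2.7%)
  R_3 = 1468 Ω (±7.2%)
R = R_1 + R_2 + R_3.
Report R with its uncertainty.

Absolute uncertainties add in quadrature for a linear combination:
  (δR_1)² = 41.4;  (δR_2)² = 122;  (δR_3)² = 11200
δR = √(11300) = 106 Ω
R = 2234 Ω.

2234 ± 106 Ω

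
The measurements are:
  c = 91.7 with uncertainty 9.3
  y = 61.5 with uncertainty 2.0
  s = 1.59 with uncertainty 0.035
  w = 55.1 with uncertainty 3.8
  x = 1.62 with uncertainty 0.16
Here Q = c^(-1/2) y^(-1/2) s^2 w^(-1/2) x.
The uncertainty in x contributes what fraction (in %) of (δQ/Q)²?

62.1%

(δQ/Q)² = (−½·δc/c)² + (−½·δy/y)² + (2·δs/s)² + (−½·δw/w)² + (1·δx/x)²
  c term: (-0.5×0.101)² = 0.00257
  y term: (-0.5×0.0325)² = 0.000264
  s term: (2×0.0220)² = 0.00194
  w term: (-0.5×0.0690)² = 0.00119
  x term: (1×0.0988)² = 0.00975
Total = 0.0157. Share from x = 0.00975/0.0157 = 0.621.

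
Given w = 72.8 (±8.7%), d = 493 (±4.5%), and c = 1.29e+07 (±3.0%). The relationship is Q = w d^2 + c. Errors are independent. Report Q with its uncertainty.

(3.06 ± 0.225) × 10^7

Let p = w·d^2 = 1.77e+07. δp/p = √((1·δw/w)² + (2·δd/d)²) = √(0.00757 + 0.00810) = 0.125, so δp = 2.21e+06.
Q = p + c: δQ = √(δp² + δc²) = √(4.91e+12 + 1.5e+11) = 2.25e+06
Q = 3.06e+07.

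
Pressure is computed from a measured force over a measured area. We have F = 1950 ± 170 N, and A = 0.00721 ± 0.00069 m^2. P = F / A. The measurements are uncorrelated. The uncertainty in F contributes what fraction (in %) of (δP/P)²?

(δP/P)² = (1·δF/F)² + (-1·δA/A)²
  F term: (1×0.0872)² = 0.00760
  A term: (-1×0.0957)² = 0.00916
Total = 0.0168. Share from F = 0.00760/0.0168 = 0.454.

45.4%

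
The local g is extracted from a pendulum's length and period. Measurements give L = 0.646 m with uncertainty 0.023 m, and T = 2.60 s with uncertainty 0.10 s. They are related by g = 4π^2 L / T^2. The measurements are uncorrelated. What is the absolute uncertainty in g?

Relative error in a monomial: (δg/g)² = Σ (nᵢ · δxᵢ/xᵢ)².
  (1·δL/L)² = (1×0.0356)² = 0.00127;  (-2·δT/T)² = (-2×0.0385)² = 0.00592
δg/g = √(0.00718) = 0.0848
g = 3.77 m/s^2, so δg = 0.0848 × 3.77 = 0.320 m/s^2.

0.320 m/s^2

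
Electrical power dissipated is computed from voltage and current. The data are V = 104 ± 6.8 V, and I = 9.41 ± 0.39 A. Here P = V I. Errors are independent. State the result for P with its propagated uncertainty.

Relative error in a monomial: (δP/P)² = Σ (nᵢ · δxᵢ/xᵢ)².
  (1·δV/V)² = (1×0.0654)² = 0.00428;  (1·δI/I)² = (1×0.0414)² = 0.00172
δP/P = √(0.00599) = 0.0774
P = 979 W, so δP = 0.0774 × 979 = 75.8 W.

979 ± 75.8 W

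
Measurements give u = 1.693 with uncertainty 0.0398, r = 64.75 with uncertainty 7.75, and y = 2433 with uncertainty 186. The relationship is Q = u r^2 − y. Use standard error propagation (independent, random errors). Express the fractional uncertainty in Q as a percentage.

Let p = u·r^2 = 7098. δp/p = √((1·δu/u)² + (2·δr/r)²) = √(0.000553 + 0.0573) = 0.241, so δp = 1710.
Q = p − y: δQ = √(δp² + δy²) = √(2.91e+06 + 34600) = 1720
Q = 4665, so δQ/Q = 1720/4665 = 0.368.

36.8%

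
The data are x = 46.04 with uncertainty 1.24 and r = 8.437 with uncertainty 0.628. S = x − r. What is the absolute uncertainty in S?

Sums and differences: (δS)² = Σ (cᵢ δxᵢ)².
  (δx)² = 1.54;  (δr)² = 0.394
δS = √(1.93) = 1.39

1.39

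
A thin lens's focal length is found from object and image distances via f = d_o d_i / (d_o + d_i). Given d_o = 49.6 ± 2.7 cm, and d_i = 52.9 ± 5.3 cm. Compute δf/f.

0.0560

∂f/∂d_o = (d_i/(d_o+d_i))² = 0.266;  ∂f/∂d_i = (d_o/(d_o+d_i))² = 0.234
δf = √((∂f/∂d_o · δd_o)² + (∂f/∂d_i · δd_i)²) = √(0.517 + 1.54) = 1.43 cm
f = 25.6 cm, so δf/f = 1.43/25.6 = 0.0560.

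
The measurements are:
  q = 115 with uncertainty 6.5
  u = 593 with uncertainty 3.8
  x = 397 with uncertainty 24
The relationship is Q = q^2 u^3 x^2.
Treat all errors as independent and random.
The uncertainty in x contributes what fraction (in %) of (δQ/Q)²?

52.6%

(δQ/Q)² = (2·δq/q)² + (3·δu/u)² + (2·δx/x)²
  q term: (2×0.0565)² = 0.0128
  u term: (3×0.00641)² = 0.000370
  x term: (2×0.0605)² = 0.0146
Total = 0.0278. Share from x = 0.0146/0.0278 = 0.526.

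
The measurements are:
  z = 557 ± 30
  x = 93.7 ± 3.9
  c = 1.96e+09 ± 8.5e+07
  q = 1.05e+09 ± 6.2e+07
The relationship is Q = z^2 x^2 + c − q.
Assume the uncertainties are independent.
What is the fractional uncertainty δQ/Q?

0.106

Let p = z^2·x^2 = 2.72e+09. δp/p = √((2·δz/z)² + (2·δx/x)²) = √(0.0116 + 0.00693) = 0.136, so δp = 3.71e+08.
Q = p + c − q: δQ = √(δp² + δc² + δq²) = √(1.38e+17 + 7.22e+15 + 3.84e+15) = 3.85e+08
Q = 3.63e+09, so δQ/Q = 3.85e+08/3.63e+09 = 0.106.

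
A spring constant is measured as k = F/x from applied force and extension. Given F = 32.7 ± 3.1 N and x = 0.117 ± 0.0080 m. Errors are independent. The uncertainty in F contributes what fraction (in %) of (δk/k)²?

(δk/k)² = (1·δF/F)² + (-1·δx/x)²
  F term: (1×0.0948)² = 0.00899
  x term: (-1×0.0684)² = 0.00468
Total = 0.0137. Share from F = 0.00899/0.0137 = 0.658.

65.8%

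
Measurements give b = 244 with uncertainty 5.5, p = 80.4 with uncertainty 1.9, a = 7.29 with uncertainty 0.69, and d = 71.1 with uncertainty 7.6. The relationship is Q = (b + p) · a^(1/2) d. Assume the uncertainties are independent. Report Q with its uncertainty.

62300 ± 7370

Let u = b + p = 324. δu = √(δb² + δp²) = √(30.2 + 3.61) = 5.82, so δu/u = 0.0179.
Q is then a monomial in u, a, d:
δQ/Q = √((δu/u)² + (½·δa/a)² + (1·δd/d)²) = √(0.000322 + 0.00224 + 0.0114) = 0.118
Q = 62300, so δQ = 0.118 × 62300 = 7370.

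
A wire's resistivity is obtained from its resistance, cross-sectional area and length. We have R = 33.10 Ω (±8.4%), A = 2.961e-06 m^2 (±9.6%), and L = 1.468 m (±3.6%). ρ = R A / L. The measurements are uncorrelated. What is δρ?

8.85e-06 Ω·m

Products/powers → add relative errors in quadrature, weighted by exponent:
  (1·δR/R)² = (1×0.0840)² = 0.00706;  (1·δA/A)² = (1×0.0960)² = 0.00922;  (-1·δL/L)² = (-1×0.0360)² = 0.00130
δρ/ρ = √(0.0176) = 0.133
ρ = 6.676e-05 Ω·m, so δρ = 0.133 × 6.676e-05 = 8.85e-06 Ω·m.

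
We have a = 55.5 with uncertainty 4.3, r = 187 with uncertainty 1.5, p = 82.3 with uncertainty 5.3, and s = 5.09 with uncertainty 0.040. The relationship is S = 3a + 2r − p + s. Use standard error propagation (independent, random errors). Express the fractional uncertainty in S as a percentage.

S is a linear combination, so absolute uncertainties add in quadrature:
  (3·δa)² = 166;  (2·δr)² = 9.00;  (δp)² = 28.1;  (δs)² = 0.00160
δS = √(204) = 14.3
S = 463, so δS/S = 14.3/463 = 0.0308.

3.08%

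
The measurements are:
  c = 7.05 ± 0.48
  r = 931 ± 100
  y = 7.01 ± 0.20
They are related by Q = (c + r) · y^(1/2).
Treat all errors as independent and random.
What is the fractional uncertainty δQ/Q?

Let u = c + r = 938. δu = √(δc² + δr²) = √(0.230 + 10000) = 100, so δu/u = 0.107.
Q is then a monomial in u, y:
δQ/Q = √((δu/u)² + (½·δy/y)²) = √(0.0114 + 0.000203) = 0.108

0.108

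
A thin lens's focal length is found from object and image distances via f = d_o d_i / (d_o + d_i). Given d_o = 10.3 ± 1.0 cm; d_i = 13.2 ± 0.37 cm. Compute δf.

∂f/∂d_o = (d_i/(d_o+d_i))² = 0.316;  ∂f/∂d_i = (d_o/(d_o+d_i))² = 0.192
δf = √((∂f/∂d_o · δd_o)² + (∂f/∂d_i · δd_i)²) = √(0.0995 + 0.00505) = 0.323 cm

0.323 cm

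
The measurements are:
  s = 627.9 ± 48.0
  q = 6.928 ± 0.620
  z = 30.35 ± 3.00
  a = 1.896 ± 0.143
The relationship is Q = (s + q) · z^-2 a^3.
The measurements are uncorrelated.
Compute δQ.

Let u = s + q = 634.8. δu = √(δs² + δq²) = √(2300 + 0.384) = 48.0, so δu/u = 0.0756.
Q is then a monomial in u, z, a:
δQ/Q = √((δu/u)² + (-2·δz/z)² + (3·δa/a)²) = √(0.00572 + 0.0391 + 0.0512) = 0.310
Q = 4.697, so δQ = 0.310 × 4.697 = 1.46.

1.46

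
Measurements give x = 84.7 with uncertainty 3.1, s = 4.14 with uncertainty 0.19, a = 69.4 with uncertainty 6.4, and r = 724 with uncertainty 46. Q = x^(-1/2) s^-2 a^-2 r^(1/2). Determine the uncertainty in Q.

7.41e-06

Each factor contributes (exponent × relative error)² to (δQ/Q)²:
  (−½·δx/x)² = (-0.5×0.0366)² = 0.000335;  (-2·δs/s)² = (-2×0.0459)² = 0.00842;  (-2·δa/a)² = (-2×0.0922)² = 0.0340;  (½·δr/r)² = (0.5×0.0635)² = 0.00101
δQ/Q = √(0.0438) = 0.209
Q = 3.54e-05, so δQ = 0.209 × 3.54e-05 = 7.41e-06.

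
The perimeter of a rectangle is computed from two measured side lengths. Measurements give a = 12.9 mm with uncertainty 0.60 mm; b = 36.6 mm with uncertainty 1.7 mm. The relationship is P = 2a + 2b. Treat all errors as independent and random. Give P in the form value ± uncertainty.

99.0 ± 3.61 mm

Absolute uncertainties add in quadrature for a linear combination:
  (2·δa)² = 1.44;  (2·δb)² = 11.6
δP = √(13.0) = 3.61 mm
P = 99.0 mm.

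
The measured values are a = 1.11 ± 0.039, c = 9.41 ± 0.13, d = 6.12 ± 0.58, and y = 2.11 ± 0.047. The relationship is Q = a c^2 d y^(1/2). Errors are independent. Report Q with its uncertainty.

Each factor contributes (exponent × relative error)² to (δQ/Q)²:
  (1·δa/a)² = (1×0.0351)² = 0.00123;  (2·δc/c)² = (2×0.0138)² = 0.000763;  (1·δd/d)² = (1×0.0948)² = 0.00898;  (½·δy/y)² = (0.5×0.0223)² = 0.000124
δQ/Q = √(0.0111) = 0.105
Q = 874, so δQ = 0.105 × 874 = 92.1.

874 ± 92.1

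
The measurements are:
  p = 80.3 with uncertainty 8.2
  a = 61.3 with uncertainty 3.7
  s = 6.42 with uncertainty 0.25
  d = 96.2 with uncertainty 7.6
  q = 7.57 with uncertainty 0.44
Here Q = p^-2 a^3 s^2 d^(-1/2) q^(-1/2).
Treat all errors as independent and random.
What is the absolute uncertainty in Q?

For a monomial Q ∝ p^-2, a^3, s^2, d^(-1/2), q^(-1/2), fractional errors add in quadrature:
  (-2·δp/p)² = (-2×0.102)² = 0.0417;  (3·δa/a)² = (3×0.0604)² = 0.0328;  (2·δs/s)² = (2×0.0389)² = 0.00607;  (−½·δd/d)² = (-0.5×0.0790)² = 0.00156;  (−½·δq/q)² = (-0.5×0.0581)² = 0.000845
δQ/Q = √(0.0830) = 0.288
Q = 54.6, so δQ = 0.288 × 54.6 = 15.7.

15.7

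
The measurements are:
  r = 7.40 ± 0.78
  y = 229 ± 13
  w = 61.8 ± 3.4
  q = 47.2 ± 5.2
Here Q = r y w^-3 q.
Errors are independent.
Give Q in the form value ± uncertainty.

Products/powers → add relative errors in quadrature, weighted by exponent:
  (1·δr/r)² = (1×0.105)² = 0.0111;  (1·δy/y)² = (1×0.0568)² = 0.00322;  (-3·δw/w)² = (-3×0.0550)² = 0.0272;  (1·δq/q)² = (1×0.110)² = 0.0121
δQ/Q = √(0.0537) = 0.232
Q = 0.339, so δQ = 0.232 × 0.339 = 0.0785.

0.339 ± 0.0785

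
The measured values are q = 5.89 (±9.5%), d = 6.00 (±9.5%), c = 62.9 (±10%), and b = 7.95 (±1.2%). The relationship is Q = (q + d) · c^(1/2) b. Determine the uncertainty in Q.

63.4

Let u = q + d = 11.9. δu = √(δq² + δd²) = √(0.313 + 0.325) = 0.799, so δu/u = 0.0672.
Q is then a monomial in u, c, b:
δQ/Q = √((δu/u)² + (½·δc/c)² + (1·δb/b)²) = √(0.00451 + 0.00250 + 0.000144) = 0.0846
Q = 750, so δQ = 0.0846 × 750 = 63.4.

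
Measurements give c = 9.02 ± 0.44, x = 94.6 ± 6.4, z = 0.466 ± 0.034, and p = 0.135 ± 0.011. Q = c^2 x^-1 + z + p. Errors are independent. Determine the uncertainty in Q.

Let w = c^2·x^-1 = 0.860. δw/w = √((2·δc/c)² + (-1·δx/x)²) = √(0.00952 + 0.00458) = 0.119, so δw = 0.102.
Q = w + z + p: δQ = √(δw² + δz² + δp²) = √(0.0104 + 0.00116 + 0.000121) = 0.108

0.108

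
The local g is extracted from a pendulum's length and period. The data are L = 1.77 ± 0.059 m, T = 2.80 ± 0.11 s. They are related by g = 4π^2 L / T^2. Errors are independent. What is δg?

0.761 m/s^2

Since g is a product/quotient, work with relative uncertainties:
  (1·δL/L)² = (1×0.0333)² = 0.00111;  (-2·δT/T)² = (-2×0.0393)² = 0.00617
δg/g = √(0.00728) = 0.0853
g = 8.91 m/s^2, so δg = 0.0853 × 8.91 = 0.761 m/s^2.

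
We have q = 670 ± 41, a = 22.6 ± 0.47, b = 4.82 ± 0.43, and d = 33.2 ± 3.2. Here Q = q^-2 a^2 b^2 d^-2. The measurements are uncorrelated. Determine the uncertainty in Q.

7.02e-06

Each factor contributes (exponent × relative error)² to (δQ/Q)²:
  (-2·δq/q)² = (-2×0.0612)² = 0.0150;  (2·δa/a)² = (2×0.0208)² = 0.00173;  (2·δb/b)² = (2×0.0892)² = 0.0318;  (-2·δd/d)² = (-2×0.0964)² = 0.0372
δQ/Q = √(0.0857) = 0.293
Q = 2.4e-05, so δQ = 0.293 × 2.4e-05 = 7.02e-06.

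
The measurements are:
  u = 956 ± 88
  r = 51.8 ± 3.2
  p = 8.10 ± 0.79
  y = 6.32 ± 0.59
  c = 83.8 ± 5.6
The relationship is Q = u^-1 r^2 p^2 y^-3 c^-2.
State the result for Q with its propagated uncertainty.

(1.04 ± 0.413) × 10^-4

Products/powers → add relative errors in quadrature, weighted by exponent:
  (-1·δu/u)² = (-1×0.0921)² = 0.00847;  (2·δr/r)² = (2×0.0618)² = 0.0153;  (2·δp/p)² = (2×0.0975)² = 0.0380;  (-3·δy/y)² = (-3×0.0934)² = 0.0784;  (-2·δc/c)² = (-2×0.0668)² = 0.0179
δQ/Q = √(0.158) = 0.398
Q = 0.000104, so δQ = 0.398 × 0.000104 = 4.13e-05.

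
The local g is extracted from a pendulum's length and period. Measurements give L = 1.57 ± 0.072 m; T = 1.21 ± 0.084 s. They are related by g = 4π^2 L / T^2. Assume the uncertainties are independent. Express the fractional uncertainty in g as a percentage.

14.6%

g is a product of powers, so relative uncertainties combine in quadrature:
  (1·δL/L)² = (1×0.0459)² = 0.00210;  (-2·δT/T)² = (-2×0.0694)² = 0.0193
δg/g = √(0.0214) = 0.146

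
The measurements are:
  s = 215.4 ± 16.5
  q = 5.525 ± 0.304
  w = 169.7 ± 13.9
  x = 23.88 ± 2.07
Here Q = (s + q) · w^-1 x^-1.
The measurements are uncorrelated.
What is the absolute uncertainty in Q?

0.00767

Let u = s + q = 220.9. δu = √(δs² + δq²) = √(272 + 0.0924) = 16.5, so δu/u = 0.0747.
Q is then a monomial in u, w, x:
δQ/Q = √((δu/u)² + (-1·δw/w)² + (-1·δx/x)²) = √(0.00558 + 0.00671 + 0.00751) = 0.141
Q = 0.05452, so δQ = 0.141 × 0.05452 = 0.00767.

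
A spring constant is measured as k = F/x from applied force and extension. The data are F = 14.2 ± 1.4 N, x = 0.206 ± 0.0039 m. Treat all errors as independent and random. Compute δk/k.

For a monomial k ∝ F, x^-1, fractional errors add in quadrature:
  (1·δF/F)² = (1×0.0986)² = 0.00972;  (-1·δx/x)² = (-1×0.0189)² = 0.000358
δk/k = √(0.0101) = 0.100

0.100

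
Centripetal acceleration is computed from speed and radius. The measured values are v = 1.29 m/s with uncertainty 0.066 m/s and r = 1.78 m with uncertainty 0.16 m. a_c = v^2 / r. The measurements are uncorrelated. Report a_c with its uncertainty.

Each factor contributes (exponent × relative error)² to (δa_c/a_c)²:
  (2·δv/v)² = (2×0.0512)² = 0.0105;  (-1·δr/r)² = (-1×0.0899)² = 0.00808
δa_c/a_c = √(0.0186) = 0.136
a_c = 0.935 m/s^2, so δa_c = 0.136 × 0.935 = 0.127 m/s^2.

0.935 ± 0.127 m/s^2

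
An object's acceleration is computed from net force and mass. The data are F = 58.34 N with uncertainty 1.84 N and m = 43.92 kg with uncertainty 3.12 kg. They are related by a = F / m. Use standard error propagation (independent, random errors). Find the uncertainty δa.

Products/powers → add relative errors in quadrature, weighted by exponent:
  (1·δF/F)² = (1×0.0315)² = 0.000995;  (-1·δm/m)² = (-1×0.0710)² = 0.00505
δa/a = √(0.00604) = 0.0777
a = 1.328 m/s^2, so δa = 0.0777 × 1.328 = 0.103 m/s^2.

0.103 m/s^2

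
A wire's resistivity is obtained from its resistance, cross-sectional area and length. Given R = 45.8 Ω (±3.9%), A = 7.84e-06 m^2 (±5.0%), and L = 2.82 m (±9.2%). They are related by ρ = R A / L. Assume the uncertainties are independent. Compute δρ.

1.42e-05 Ω·m

ρ is a product of powers, so relative uncertainties combine in quadrature:
  (1·δR/R)² = (1×0.0390)² = 0.00152;  (1·δA/A)² = (1×0.0500)² = 0.00250;  (-1·δL/L)² = (-1×0.0920)² = 0.00846
δρ/ρ = √(0.0125) = 0.112
ρ = 0.000127 Ω·m, so δρ = 0.112 × 0.000127 = 1.42e-05 Ω·m.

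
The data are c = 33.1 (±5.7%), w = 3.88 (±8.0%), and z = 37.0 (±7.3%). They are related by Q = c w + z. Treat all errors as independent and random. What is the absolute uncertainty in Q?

Let p = c·w = 128. δp/p = √((1·δc/c)² + (1·δw/w)²) = √(0.00325 + 0.00640) = 0.0982, so δp = 12.6.
Q = p + z: δQ = √(δp² + δz²) = √(159 + 7.30) = 12.9

12.9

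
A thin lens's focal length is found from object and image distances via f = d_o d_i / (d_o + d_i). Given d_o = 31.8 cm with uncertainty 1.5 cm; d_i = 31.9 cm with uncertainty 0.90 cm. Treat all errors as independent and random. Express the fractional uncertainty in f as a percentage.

2.75%

∂f/∂d_o = (d_i/(d_o+d_i))² = 0.251;  ∂f/∂d_i = (d_o/(d_o+d_i))² = 0.249
δf = √((∂f/∂d_o · δd_o)² + (∂f/∂d_i · δd_i)²) = √(0.142 + 0.0503) = 0.438 cm
f = 15.9 cm, so δf/f = 0.438/15.9 = 0.0275.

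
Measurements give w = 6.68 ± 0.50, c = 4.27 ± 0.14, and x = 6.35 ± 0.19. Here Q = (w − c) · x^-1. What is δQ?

Let u = w − c = 2.41. δu = √(δw² + δc²) = √(0.250 + 0.0196) = 0.519, so δu/u = 0.215.
Q is then a monomial in u, x:
δQ/Q = √((δu/u)² + (-1·δx/x)²) = √(0.0464 + 0.000895) = 0.218
Q = 0.380, so δQ = 0.218 × 0.380 = 0.0826.

0.0826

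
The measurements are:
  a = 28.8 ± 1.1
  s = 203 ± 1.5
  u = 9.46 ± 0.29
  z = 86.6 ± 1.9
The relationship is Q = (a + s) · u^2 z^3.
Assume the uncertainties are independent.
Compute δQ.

Let w = a + s = 232. δw = √(δa² + δs²) = √(1.21 + 2.25) = 1.86, so δw/w = 0.00802.
Q is then a monomial in w, u, z:
δQ/Q = √((δw/w)² + (2·δu/u)² + (3·δz/z)²) = √(6.44e-05 + 0.00376 + 0.00433) = 0.0903
Q = 1.35e+10, so δQ = 0.0903 × 1.35e+10 = 1.22e+09.

1.22e+09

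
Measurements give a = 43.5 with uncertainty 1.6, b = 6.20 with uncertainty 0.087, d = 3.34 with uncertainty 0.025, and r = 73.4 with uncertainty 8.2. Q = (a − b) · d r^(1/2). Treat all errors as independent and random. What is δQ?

Let u = a − b = 37.3. δu = √(δa² + δb²) = √(2.56 + 0.00757) = 1.60, so δu/u = 0.0430.
Q is then a monomial in u, d, r:
δQ/Q = √((δu/u)² + (1·δd/d)² + (½·δr/r)²) = √(0.00185 + 5.6e-05 + 0.00312) = 0.0709
Q = 1070, so δQ = 0.0709 × 1070 = 75.6.

75.6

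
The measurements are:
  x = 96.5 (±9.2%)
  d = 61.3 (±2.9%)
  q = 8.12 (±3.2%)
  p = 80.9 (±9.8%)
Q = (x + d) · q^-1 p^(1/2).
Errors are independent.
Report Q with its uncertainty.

Let u = x + d = 158. δu = √(δx² + δd²) = √(78.8 + 3.16) = 9.05, so δu/u = 0.0574.
Q is then a monomial in u, q, p:
δQ/Q = √((δu/u)² + (-1·δq/q)² + (½·δp/p)²) = √(0.00329 + 0.00102 + 0.00240) = 0.0820
Q = 175, so δQ = 0.0820 × 175 = 14.3.

175 ± 14.3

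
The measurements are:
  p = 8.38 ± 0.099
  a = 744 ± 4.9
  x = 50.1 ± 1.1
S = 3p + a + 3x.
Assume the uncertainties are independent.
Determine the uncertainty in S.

5.92

Sums and differences: (δS)² = Σ (cᵢ δxᵢ)².
  (3·δp)² = 0.0882;  (δa)² = 24.0;  (3·δx)² = 10.9
δS = √(35.0) = 5.92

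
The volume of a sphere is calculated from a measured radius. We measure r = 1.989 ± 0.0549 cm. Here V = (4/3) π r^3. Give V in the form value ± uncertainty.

Products/powers → add relative errors in quadrature, weighted by exponent:
  (3·δr/r)² = (3×0.0276)² = 0.00686
δV/V = √(0.00686) = 0.0828
V = 32.96 cm^3, so δV = 0.0828 × 32.96 = 2.73 cm^3.

32.96 ± 2.73 cm^3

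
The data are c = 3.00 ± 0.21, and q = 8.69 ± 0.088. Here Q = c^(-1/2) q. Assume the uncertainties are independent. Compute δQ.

Since Q is a product/quotient, work with relative uncertainties:
  (−½·δc/c)² = (-0.5×0.0700)² = 0.00122;  (1·δq/q)² = (1×0.0101)² = 0.000103
δQ/Q = √(0.00133) = 0.0364
Q = 5.02, so δQ = 0.0364 × 5.02 = 0.183.

0.183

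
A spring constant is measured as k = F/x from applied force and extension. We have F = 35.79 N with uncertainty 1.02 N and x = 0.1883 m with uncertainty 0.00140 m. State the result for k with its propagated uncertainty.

190.1 ± 5.60 N/m

Relative error in a monomial: (δk/k)² = Σ (nᵢ · δxᵢ/xᵢ)².
  (1·δF/F)² = (1×0.0285)² = 0.000812;  (-1·δx/x)² = (-1×0.00743)² = 5.53e-05
δk/k = √(0.000868) = 0.0295
k = 190.1 N/m, so δk = 0.0295 × 190.1 = 5.60 N/m.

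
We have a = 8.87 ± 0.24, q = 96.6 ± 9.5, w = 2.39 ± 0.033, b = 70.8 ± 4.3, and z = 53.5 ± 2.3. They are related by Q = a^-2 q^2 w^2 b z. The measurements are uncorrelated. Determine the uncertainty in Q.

5.62e+05

Each factor contributes (exponent × relative error)² to (δQ/Q)²:
  (-2·δa/a)² = (-2×0.0271)² = 0.00293;  (2·δq/q)² = (2×0.0983)² = 0.0387;  (2·δw/w)² = (2×0.0138)² = 0.000763;  (1·δb/b)² = (1×0.0607)² = 0.00369;  (1·δz/z)² = (1×0.0430)² = 0.00185
δQ/Q = √(0.0479) = 0.219
Q = 2.57e+06, so δQ = 0.219 × 2.57e+06 = 5.62e+05.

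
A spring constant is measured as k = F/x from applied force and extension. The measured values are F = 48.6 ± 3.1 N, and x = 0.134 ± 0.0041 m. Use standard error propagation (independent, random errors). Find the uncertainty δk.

25.7 N/m

For a monomial k ∝ F, x^-1, fractional errors add in quadrature:
  (1·δF/F)² = (1×0.0638)² = 0.00407;  (-1·δx/x)² = (-1×0.0306)² = 0.000936
δk/k = √(0.00500) = 0.0707
k = 363 N/m, so δk = 0.0707 × 363 = 25.7 N/m.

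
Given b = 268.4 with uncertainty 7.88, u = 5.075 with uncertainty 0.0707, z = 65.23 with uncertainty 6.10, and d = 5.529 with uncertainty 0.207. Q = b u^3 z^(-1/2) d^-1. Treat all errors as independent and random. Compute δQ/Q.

For a monomial Q ∝ b, u^3, z^(-1/2), d^-1, fractional errors add in quadrature:
  (1·δb/b)² = (1×0.0294)² = 0.000862;  (3·δu/u)² = (3×0.0139)² = 0.00175;  (−½·δz/z)² = (-0.5×0.0935)² = 0.00219;  (-1·δd/d)² = (-1×0.0374)² = 0.00140
δQ/Q = √(0.00620) = 0.0787

0.0787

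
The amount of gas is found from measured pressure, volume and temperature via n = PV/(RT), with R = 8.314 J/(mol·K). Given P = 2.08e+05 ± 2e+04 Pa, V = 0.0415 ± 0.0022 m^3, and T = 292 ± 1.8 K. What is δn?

0.391 mol

For a monomial n ∝ P, V, T^-1, fractional errors add in quadrature:
  (1·δP/P)² = (1×0.0962)² = 0.00925;  (1·δV/V)² = (1×0.0530)² = 0.00281;  (-1·δT/T)² = (-1×0.00616)² = 3.8e-05
δn/n = √(0.0121) = 0.110
n = 3.56 mol, so δn = 0.110 × 3.56 = 0.391 mol.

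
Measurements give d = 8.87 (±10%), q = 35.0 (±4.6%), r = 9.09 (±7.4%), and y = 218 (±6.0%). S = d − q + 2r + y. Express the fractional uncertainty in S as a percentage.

S is a linear combination, so absolute uncertainties add in quadrature:
  (δd)² = 0.787;  (δq)² = 2.59;  (2·δr)² = 1.81;  (δy)² = 171
δS = √(176) = 13.3
S = 210, so δS/S = 13.3/210 = 0.0632.

6.32%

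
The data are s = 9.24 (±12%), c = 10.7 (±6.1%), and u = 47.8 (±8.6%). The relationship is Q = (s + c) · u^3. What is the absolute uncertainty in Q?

5.79e+05

Let w = s + c = 19.9. δw = √(δs² + δc²) = √(1.23 + 0.426) = 1.29, so δw/w = 0.0645.
Q is then a monomial in w, u:
δQ/Q = √((δw/w)² + (3·δu/u)²) = √(0.00416 + 0.0666) = 0.266
Q = 2.18e+06, so δQ = 0.266 × 2.18e+06 = 5.79e+05.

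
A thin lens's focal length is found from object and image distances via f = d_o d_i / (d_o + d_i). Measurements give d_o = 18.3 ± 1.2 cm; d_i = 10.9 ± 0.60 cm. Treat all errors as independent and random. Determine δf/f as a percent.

4.23%

∂f/∂d_o = (d_i/(d_o+d_i))² = 0.139;  ∂f/∂d_i = (d_o/(d_o+d_i))² = 0.393
δf = √((∂f/∂d_o · δd_o)² + (∂f/∂d_i · δd_i)²) = √(0.0280 + 0.0555) = 0.289 cm
f = 6.83 cm, so δf/f = 0.289/6.83 = 0.0423.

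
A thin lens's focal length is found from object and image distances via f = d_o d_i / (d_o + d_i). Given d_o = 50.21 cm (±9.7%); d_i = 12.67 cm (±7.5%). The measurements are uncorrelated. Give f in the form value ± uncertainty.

10.12 ± 0.637 cm

∂f/∂d_o = (d_i/(d_o+d_i))² = 0.0406;  ∂f/∂d_i = (d_o/(d_o+d_i))² = 0.638
δf = √((∂f/∂d_o · δd_o)² + (∂f/∂d_i · δd_i)²) = √(0.0391 + 0.367) = 0.637 cm
f = 10.12 cm.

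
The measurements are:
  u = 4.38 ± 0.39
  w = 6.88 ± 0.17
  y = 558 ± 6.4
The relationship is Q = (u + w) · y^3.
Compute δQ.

Let h = u + w = 11.3. δh = √(δu² + δw²) = √(0.152 + 0.0289) = 0.425, so δh/h = 0.0378.
Q is then a monomial in h, y:
δQ/Q = √((δh/h)² + (3·δy/y)²) = √(0.00143 + 0.00118) = 0.0511
Q = 1.96e+09, so δQ = 0.0511 × 1.96e+09 = 1e+08.

1e+08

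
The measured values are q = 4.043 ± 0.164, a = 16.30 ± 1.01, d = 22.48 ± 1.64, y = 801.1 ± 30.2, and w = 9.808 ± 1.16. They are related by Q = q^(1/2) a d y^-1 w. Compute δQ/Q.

Each factor contributes (exponent × relative error)² to (δQ/Q)²:
  (½·δq/q)² = (0.5×0.0406)² = 0.000411;  (1·δa/a)² = (1×0.0620)² = 0.00384;  (1·δd/d)² = (1×0.0730)² = 0.00532;  (-1·δy/y)² = (-1×0.0377)² = 0.00142;  (1·δw/w)² = (1×0.118)² = 0.0140
δQ/Q = √(0.0250) = 0.158

0.158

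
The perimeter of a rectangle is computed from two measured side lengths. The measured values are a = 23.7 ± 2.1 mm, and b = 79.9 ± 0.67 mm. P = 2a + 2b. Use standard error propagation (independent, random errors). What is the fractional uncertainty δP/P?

0.0213

Sums and differences: (δP)² = Σ (cᵢ δxᵢ)².
  (2·δa)² = 17.6;  (2·δb)² = 1.80
δP = √(19.4) = 4.41 mm
P = 207 mm, so δP/P = 4.41/207 = 0.0213.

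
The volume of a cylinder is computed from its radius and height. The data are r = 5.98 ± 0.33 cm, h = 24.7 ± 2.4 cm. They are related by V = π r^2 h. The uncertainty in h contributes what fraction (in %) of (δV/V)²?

(δV/V)² = (2·δr/r)² + (1·δh/h)²
  r term: (2×0.0552)² = 0.0122
  h term: (1×0.0972)² = 0.00944
Total = 0.0216. Share from h = 0.00944/0.0216 = 0.437.

43.7%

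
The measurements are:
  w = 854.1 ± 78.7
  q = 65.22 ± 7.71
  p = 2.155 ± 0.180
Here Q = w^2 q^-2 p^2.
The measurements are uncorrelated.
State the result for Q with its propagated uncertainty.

796.4 ± 273

Each factor contributes (exponent × relative error)² to (δQ/Q)²:
  (2·δw/w)² = (2×0.0921)² = 0.0340;  (-2·δq/q)² = (-2×0.118)² = 0.0559;  (2·δp/p)² = (2×0.0835)² = 0.0279
δQ/Q = √(0.118) = 0.343
Q = 796.4, so δQ = 0.343 × 796.4 = 273.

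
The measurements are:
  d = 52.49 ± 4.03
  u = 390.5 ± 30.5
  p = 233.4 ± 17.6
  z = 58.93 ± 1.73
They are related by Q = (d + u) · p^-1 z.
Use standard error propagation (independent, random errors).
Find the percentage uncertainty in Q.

10.7%

Let w = d + u = 443.0. δw = √(δd² + δu²) = √(16.2 + 930) = 30.8, so δw/w = 0.0694.
Q is then a monomial in w, p, z:
δQ/Q = √((δw/w)² + (-1·δp/p)² + (1·δz/z)²) = √(0.00482 + 0.00569 + 0.000862) = 0.107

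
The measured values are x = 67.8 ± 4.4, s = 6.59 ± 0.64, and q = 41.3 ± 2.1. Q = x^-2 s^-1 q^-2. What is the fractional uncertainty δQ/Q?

0.191

Q is a product of powers, so relative uncertainties combine in quadrature:
  (-2·δx/x)² = (-2×0.0649)² = 0.0168;  (-1·δs/s)² = (-1×0.0971)² = 0.00943;  (-2·δq/q)² = (-2×0.0508)² = 0.0103
δQ/Q = √(0.0366) = 0.191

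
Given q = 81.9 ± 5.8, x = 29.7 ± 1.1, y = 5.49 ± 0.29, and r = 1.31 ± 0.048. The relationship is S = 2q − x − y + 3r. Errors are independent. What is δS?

11.7

Absolute uncertainties add in quadrature for a linear combination:
  (2·δq)² = 135;  (δx)² = 1.21;  (δy)² = 0.0841;  (3·δr)² = 0.0207
δS = √(136) = 11.7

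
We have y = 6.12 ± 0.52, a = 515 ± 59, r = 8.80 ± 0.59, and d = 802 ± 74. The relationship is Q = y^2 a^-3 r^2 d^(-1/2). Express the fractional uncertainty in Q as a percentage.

Since Q is a product/quotient, work with relative uncertainties:
  (2·δy/y)² = (2×0.0850)² = 0.0289;  (-3·δa/a)² = (-3×0.115)² = 0.118;  (2·δr/r)² = (2×0.0670)² = 0.0180;  (−½·δd/d)² = (-0.5×0.0923)² = 0.00213
δQ/Q = √(0.167) = 0.409

40.9%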